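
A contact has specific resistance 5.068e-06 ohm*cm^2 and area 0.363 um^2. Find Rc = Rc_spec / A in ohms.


Step 1: Convert area to cm^2: 0.363 um^2 = 3.6300e-09 cm^2
Step 2: Rc = Rc_spec / A = 5.068e-06 / 3.6300e-09
Step 3: Rc = 1.40e+03 ohms

1.40e+03


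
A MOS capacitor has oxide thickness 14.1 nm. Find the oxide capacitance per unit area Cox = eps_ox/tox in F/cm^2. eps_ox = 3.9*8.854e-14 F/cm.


Step 1: eps_ox = 3.9 * 8.854e-14 = 3.45306e-13 F/cm
Step 2: tox in cm = 14.1 nm * 1e-7 = 1.4100e-06 cm
Step 3: Cox = 3.45306e-13 / 1.4100e-06 = 2.45e-07 F/cm^2

2.45e-07


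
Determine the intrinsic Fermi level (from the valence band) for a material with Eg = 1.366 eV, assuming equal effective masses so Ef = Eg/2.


Step 1: For an intrinsic semiconductor, the Fermi level sits at midgap.
Step 2: Ef = Eg / 2 = 1.366 / 2 = 0.683 eV

0.683


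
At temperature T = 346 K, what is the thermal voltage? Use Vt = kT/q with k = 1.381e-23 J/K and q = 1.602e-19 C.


Step 1: kT = 1.381e-23 * 346 = 4.77826e-21 J
Step 2: Vt = kT/q = 4.77826e-21 / 1.602e-19
Step 3: Vt = 0.02983 V

0.02983


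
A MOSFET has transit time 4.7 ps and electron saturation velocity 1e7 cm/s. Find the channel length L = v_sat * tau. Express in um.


Step 1: tau in seconds = 4.7 ps * 1e-12 = 4.7000e-12 s
Step 2: L = v_sat * tau = 1e7 * 4.7000e-12 = 4.7000e-05 cm
Step 3: L in um = 4.7000e-05 * 1e4 = 0.47 um

0.47


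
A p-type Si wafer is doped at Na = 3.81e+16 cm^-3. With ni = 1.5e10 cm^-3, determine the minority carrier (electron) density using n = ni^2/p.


Step 1: Majority hole concentration p ≈ Na = 3.81e+16 cm^-3
Step 2: n = ni^2 / Na = (1.5e10)^2 / 3.81e+16
Step 3: n = 5.91e+03 cm^-3

5.91e+03


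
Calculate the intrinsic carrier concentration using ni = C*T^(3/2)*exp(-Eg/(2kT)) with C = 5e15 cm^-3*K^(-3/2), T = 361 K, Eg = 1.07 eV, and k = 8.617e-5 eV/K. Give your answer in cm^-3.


Step 1: Compute kT = 8.617e-5 * 361 = 0.03110737 eV
Step 2: Exponent = -Eg/(2kT) = -1.07/(2*0.03110737) = -17.19850
Step 3: T^(3/2) = 361^1.5 = 6859.00
Step 4: ni = 5e15 * 6859.00 * exp(-17.19850) = 1.16e+12 cm^-3

1.16e+12


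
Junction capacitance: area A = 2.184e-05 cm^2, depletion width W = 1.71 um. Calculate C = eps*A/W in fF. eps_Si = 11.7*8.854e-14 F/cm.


Step 1: eps_Si = 11.7 * 8.854e-14 = 1.035918e-12 F/cm
Step 2: W in cm = 1.71 * 1e-4 = 1.71e-04 cm
Step 3: C = 1.035918e-12 * 2.184e-05 / 1.71e-04 = 1.323067e-13 F
Step 4: C = 132.31 fF

132.31


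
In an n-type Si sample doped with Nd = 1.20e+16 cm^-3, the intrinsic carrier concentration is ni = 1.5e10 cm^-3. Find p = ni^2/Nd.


Step 1: Since Nd >> ni, n ≈ Nd = 1.20e+16 cm^-3
Step 2: p = ni^2 / n = (1.5e10)^2 / 1.20e+16
Step 3: p = 2.25e20 / 1.20e+16 = 1.88e+04 cm^-3

1.88e+04


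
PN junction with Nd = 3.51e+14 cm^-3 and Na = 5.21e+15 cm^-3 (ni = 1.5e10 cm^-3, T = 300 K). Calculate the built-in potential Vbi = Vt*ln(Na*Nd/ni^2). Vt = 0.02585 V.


Step 1: Compute Na*Nd/ni^2 = 5.21e+15 * 3.51e+14 / (1.5e10)^2 = 8.1276e+09
Step 2: ln(8.1276e+09) = 22.8185
Step 3: Vbi = 0.02585 * 22.8185 = 0.59 V

0.59


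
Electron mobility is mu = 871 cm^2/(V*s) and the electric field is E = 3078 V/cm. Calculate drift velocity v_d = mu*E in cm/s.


Step 1: v_d = mu * E
Step 2: v_d = 871 * 3078 = 2680938
Step 3: v_d = 2.68e+06 cm/s

2.68e+06


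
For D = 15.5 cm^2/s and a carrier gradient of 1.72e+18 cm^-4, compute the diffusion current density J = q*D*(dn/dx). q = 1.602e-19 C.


Step 1: J = q * D * (dn/dx)
Step 2: J = 1.602e-19 * 15.5 * 1.72e+18
Step 3: J = 4.27e+00 A/cm^2

4.27e+00


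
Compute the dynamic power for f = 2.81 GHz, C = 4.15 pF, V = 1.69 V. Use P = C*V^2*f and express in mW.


Step 1: V^2 = 1.69^2 = 2.8561 V^2
Step 2: P = C*V^2*f = 4.15e-12 F * 2.8561 * 2.81e9 Hz
Step 3: P = 3.330641015e-02 W
Step 4: P = 33.306 mW

33.306


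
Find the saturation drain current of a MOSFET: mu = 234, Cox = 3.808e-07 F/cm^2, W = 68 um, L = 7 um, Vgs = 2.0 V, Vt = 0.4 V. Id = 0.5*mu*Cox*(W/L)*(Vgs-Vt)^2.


Step 1: Overdrive voltage Vov = Vgs - Vt = 2.0 - 0.4 = 1.6 V
Step 2: W/L = 68/7 = 9.71429
Step 3: Id = 0.5 * 234 * 3.808e-07 * 9.71429 * 1.6^2
Step 4: Id = 1.11e-03 A

1.11e-03


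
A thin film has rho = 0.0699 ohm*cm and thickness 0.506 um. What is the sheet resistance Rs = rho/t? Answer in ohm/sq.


Step 1: Convert thickness to cm: t = 0.506 um = 5.0600e-05 cm
Step 2: Rs = rho / t = 0.0699 / 5.0600e-05
Step 3: Rs = 1381.4 ohm/sq

1381.4


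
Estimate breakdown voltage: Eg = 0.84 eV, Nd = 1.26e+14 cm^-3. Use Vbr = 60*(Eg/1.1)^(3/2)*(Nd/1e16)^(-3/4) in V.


Step 1: Eg/1.1 = 0.84/1.1 = 0.763636
Step 2: (Eg/1.1)^1.5 = 0.763636^1.5 = 0.667313
Step 3: (Nd/1e16)^(-0.75) = (0.0126)^(-0.75) = 26.590230
Step 4: Vbr = 60 * 0.667313 * 26.590230 = 1064.6 V

1064.6


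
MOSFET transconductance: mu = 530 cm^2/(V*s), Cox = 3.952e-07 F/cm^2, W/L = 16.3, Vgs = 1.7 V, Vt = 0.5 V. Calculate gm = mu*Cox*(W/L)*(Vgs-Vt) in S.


Step 1: Vov = Vgs - Vt = 1.7 - 0.5 = 1.2 V
Step 2: gm = mu * Cox * (W/L) * Vov
Step 3: gm = 530 * 3.952e-07 * 16.3 * 1.2 = 4.10e-03 S

4.10e-03


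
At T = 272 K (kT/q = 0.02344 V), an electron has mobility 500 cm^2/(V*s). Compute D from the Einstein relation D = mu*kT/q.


Step 1: D = mu * (kT/q)
Step 2: D = 500 * 0.02344
Step 3: D = 11.72 cm^2/s

11.72


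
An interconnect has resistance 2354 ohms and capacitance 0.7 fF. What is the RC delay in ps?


Step 1: tau = R * C
Step 2: tau = 2354 * 0.7 fF = 2354 * 7.0e-16 F
Step 3: tau = 1.6478e-12 s = 1.6478 ps

1.6478


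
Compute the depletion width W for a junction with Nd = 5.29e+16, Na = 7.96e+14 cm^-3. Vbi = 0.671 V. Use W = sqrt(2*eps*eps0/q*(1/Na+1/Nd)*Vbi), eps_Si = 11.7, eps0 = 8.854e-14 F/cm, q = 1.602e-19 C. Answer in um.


Step 1: 1/Na + 1/Nd = 1/7.96e+14 + 1/5.29e+16 = 1.27518e-15
Step 2: 2*eps*eps0/q = 2*11.7*8.854e-14/1.602e-19 = 1.293281e+07
Step 3: W^2 = 1.293281e+07 * 1.27518e-15 * 0.671 = 1.10659e-08
Step 4: W = sqrt(1.10659e-08) = 1.052e-04 cm = 1.052 um

1.052


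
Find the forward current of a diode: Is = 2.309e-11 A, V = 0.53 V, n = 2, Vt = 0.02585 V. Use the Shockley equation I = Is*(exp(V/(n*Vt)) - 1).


Step 1: V/(n*Vt) = 0.53/(2*0.02585) = 10.2515
Step 2: exp(10.2515) = 2.8325e+04
Step 3: I = 2.309e-11 * (2.8325e+04 - 1) = 6.54e-07 A

6.54e-07


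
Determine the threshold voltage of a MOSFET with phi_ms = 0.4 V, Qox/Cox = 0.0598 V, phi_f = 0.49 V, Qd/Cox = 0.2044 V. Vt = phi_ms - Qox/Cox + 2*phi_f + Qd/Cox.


Step 1: Vt = phi_ms - Qox/Cox + 2*phi_f + Qd/Cox
Step 2: Vt = 0.4 - 0.0598 + 2*0.49 + 0.2044
Step 3: Vt = 0.4 - 0.0598 + 0.98 + 0.2044
Step 4: Vt = 1.5246 V

1.5246


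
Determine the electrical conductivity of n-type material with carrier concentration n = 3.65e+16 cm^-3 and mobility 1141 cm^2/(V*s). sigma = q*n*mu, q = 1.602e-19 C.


Step 1: sigma = q * n * mu
Step 2: sigma = 1.602e-19 * 3.65e+16 * 1141
Step 3: sigma = 6.672e+00 S/cm

6.672e+00


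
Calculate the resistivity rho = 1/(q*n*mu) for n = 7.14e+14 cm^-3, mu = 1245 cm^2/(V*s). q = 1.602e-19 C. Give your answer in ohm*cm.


Step 1: sigma = q * n * mu = 1.602e-19 * 7.14e+14 * 1245 = 1.42407e-01 S/cm
Step 2: rho = 1 / sigma = 1 / 1.42407e-01 = 7.022 ohm*cm

7.022


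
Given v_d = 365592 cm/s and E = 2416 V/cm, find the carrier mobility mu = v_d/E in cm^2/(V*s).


Step 1: mu = v_d / E
Step 2: mu = 365592 / 2416
Step 3: mu = 151.32 cm^2/(V*s)

151.32


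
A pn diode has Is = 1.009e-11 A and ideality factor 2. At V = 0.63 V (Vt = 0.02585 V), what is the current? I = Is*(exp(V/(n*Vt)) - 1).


Step 1: V/(n*Vt) = 0.63/(2*0.02585) = 12.1857
Step 2: exp(12.1857) = 1.9597e+05
Step 3: I = 1.009e-11 * (1.9597e+05 - 1) = 1.98e-06 A

1.98e-06


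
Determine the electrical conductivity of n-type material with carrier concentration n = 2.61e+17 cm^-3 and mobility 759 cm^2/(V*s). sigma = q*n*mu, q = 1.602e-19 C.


Step 1: sigma = q * n * mu
Step 2: sigma = 1.602e-19 * 2.61e+17 * 759
Step 3: sigma = 3.174e+01 S/cm

3.174e+01


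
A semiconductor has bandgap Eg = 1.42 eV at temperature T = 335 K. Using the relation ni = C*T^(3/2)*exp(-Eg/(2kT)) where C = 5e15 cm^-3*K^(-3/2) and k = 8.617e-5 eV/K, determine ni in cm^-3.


Step 1: Compute kT = 8.617e-5 * 335 = 0.02886695 eV
Step 2: Exponent = -Eg/(2kT) = -1.42/(2*0.02886695) = -24.59560
Step 3: T^(3/2) = 335^1.5 = 6131.51
Step 4: ni = 5e15 * 6131.51 * exp(-24.59560) = 6.38e+08 cm^-3

6.38e+08


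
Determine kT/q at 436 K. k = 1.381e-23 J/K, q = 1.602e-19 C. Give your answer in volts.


Step 1: kT = 1.381e-23 * 436 = 6.02116e-21 J
Step 2: Vt = kT/q = 6.02116e-21 / 1.602e-19
Step 3: Vt = 0.03759 V

0.03759


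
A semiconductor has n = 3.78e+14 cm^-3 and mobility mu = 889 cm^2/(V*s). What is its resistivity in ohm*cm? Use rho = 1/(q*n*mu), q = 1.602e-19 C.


Step 1: sigma = q * n * mu = 1.602e-19 * 3.78e+14 * 889 = 5.38339e-02 S/cm
Step 2: rho = 1 / sigma = 1 / 5.38339e-02 = 18.58 ohm*cm

18.58


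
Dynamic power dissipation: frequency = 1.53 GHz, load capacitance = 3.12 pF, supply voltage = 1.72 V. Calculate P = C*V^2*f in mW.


Step 1: V^2 = 1.72^2 = 2.9584 V^2
Step 2: P = C*V^2*f = 3.12e-12 F * 2.9584 * 1.53e9 Hz
Step 3: P = 1.412221824e-02 W
Step 4: P = 14.122 mW

14.122


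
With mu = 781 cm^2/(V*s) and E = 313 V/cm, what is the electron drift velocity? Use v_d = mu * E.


Step 1: v_d = mu * E
Step 2: v_d = 781 * 313 = 244453
Step 3: v_d = 2.44e+05 cm/s

2.44e+05


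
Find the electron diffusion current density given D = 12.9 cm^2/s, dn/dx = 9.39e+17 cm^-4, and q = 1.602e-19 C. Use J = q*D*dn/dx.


Step 1: J = q * D * (dn/dx)
Step 2: J = 1.602e-19 * 12.9 * 9.39e+17
Step 3: J = 1.94e+00 A/cm^2

1.94e+00


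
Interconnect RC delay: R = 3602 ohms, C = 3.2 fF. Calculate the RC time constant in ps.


Step 1: tau = R * C
Step 2: tau = 3602 * 3.2 fF = 3602 * 3.2e-15 F
Step 3: tau = 1.15264e-11 s = 11.5264 ps

11.5264


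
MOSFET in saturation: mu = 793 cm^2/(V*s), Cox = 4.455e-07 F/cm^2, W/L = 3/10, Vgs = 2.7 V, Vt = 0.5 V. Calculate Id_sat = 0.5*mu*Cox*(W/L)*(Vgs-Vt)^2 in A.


Step 1: Overdrive voltage Vov = Vgs - Vt = 2.7 - 0.5 = 2.2 V
Step 2: W/L = 3/10 = 0.3
Step 3: Id = 0.5 * 793 * 4.455e-07 * 0.3 * 2.2^2
Step 4: Id = 2.56e-04 A

2.56e-04


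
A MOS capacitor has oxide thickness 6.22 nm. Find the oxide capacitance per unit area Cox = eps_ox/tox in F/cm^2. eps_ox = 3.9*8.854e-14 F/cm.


Step 1: eps_ox = 3.9 * 8.854e-14 = 3.45306e-13 F/cm
Step 2: tox in cm = 6.22 nm * 1e-7 = 6.2200e-07 cm
Step 3: Cox = 3.45306e-13 / 6.2200e-07 = 5.55e-07 F/cm^2

5.55e-07


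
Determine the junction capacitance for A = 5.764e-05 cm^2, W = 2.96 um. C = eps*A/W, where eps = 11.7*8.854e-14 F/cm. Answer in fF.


Step 1: eps_Si = 11.7 * 8.854e-14 = 1.035918e-12 F/cm
Step 2: W in cm = 2.96 * 1e-4 = 2.96e-04 cm
Step 3: C = 1.035918e-12 * 5.764e-05 / 2.96e-04 = 2.017240e-13 F
Step 4: C = 201.72 fF

201.72


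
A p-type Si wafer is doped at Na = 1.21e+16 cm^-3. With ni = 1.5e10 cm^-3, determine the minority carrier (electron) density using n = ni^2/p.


Step 1: Majority hole concentration p ≈ Na = 1.21e+16 cm^-3
Step 2: n = ni^2 / Na = (1.5e10)^2 / 1.21e+16
Step 3: n = 1.86e+04 cm^-3

1.86e+04


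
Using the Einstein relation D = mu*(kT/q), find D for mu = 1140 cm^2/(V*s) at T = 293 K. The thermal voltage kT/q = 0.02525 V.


Step 1: D = mu * (kT/q)
Step 2: D = 1140 * 0.02525
Step 3: D = 28.79 cm^2/s

28.79


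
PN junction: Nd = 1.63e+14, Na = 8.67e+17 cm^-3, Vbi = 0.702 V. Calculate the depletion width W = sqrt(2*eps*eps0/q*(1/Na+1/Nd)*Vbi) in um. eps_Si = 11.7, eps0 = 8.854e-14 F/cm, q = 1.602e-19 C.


Step 1: 1/Na + 1/Nd = 1/8.67e+17 + 1/1.63e+14 = 6.13612e-15
Step 2: 2*eps*eps0/q = 2*11.7*8.854e-14/1.602e-19 = 1.293281e+07
Step 3: W^2 = 1.293281e+07 * 6.13612e-15 * 0.702 = 5.57088e-08
Step 4: W = sqrt(5.57088e-08) = 2.360e-04 cm = 2.36 um

2.36


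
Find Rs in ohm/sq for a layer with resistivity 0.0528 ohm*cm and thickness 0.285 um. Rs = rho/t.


Step 1: Convert thickness to cm: t = 0.285 um = 2.8500e-05 cm
Step 2: Rs = rho / t = 0.0528 / 2.8500e-05
Step 3: Rs = 1852.6 ohm/sq

1852.6


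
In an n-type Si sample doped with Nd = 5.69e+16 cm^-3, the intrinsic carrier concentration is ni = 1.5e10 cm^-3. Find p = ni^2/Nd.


Step 1: Since Nd >> ni, n ≈ Nd = 5.69e+16 cm^-3
Step 2: p = ni^2 / n = (1.5e10)^2 / 5.69e+16
Step 3: p = 2.25e20 / 5.69e+16 = 3.95e+03 cm^-3

3.95e+03


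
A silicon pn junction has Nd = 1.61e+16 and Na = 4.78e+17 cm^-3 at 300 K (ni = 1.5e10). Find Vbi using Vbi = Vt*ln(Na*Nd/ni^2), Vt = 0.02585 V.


Step 1: Compute Na*Nd/ni^2 = 4.78e+17 * 1.61e+16 / (1.5e10)^2 = 3.4204e+13
Step 2: ln(3.4204e+13) = 31.1634
Step 3: Vbi = 0.02585 * 31.1634 = 0.806 V

0.806


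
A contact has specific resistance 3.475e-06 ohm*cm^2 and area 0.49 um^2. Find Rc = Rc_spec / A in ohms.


Step 1: Convert area to cm^2: 0.49 um^2 = 4.9000e-09 cm^2
Step 2: Rc = Rc_spec / A = 3.475e-06 / 4.9000e-09
Step 3: Rc = 7.09e+02 ohms

7.09e+02


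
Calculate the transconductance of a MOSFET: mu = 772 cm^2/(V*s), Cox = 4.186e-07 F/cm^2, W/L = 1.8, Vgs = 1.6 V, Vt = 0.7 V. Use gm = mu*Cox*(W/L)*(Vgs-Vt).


Step 1: Vov = Vgs - Vt = 1.6 - 0.7 = 0.9 V
Step 2: gm = mu * Cox * (W/L) * Vov
Step 3: gm = 772 * 4.186e-07 * 1.8 * 0.9 = 5.24e-04 S

5.24e-04


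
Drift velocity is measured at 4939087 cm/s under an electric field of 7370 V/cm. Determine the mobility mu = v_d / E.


Step 1: mu = v_d / E
Step 2: mu = 4939087 / 7370
Step 3: mu = 670.16 cm^2/(V*s)

670.16


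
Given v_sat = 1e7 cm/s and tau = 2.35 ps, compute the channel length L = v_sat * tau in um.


Step 1: tau in seconds = 2.35 ps * 1e-12 = 2.3500e-12 s
Step 2: L = v_sat * tau = 1e7 * 2.3500e-12 = 2.3500e-05 cm
Step 3: L in um = 2.3500e-05 * 1e4 = 0.235 um

0.235


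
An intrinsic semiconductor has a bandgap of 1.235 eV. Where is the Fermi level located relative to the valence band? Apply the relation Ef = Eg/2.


Step 1: For an intrinsic semiconductor, the Fermi level sits at midgap.
Step 2: Ef = Eg / 2 = 1.235 / 2 = 0.6175 eV

0.6175


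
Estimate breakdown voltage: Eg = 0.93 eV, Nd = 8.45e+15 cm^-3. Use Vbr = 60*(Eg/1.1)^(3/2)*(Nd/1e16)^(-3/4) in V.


Step 1: Eg/1.1 = 0.93/1.1 = 0.845455
Step 2: (Eg/1.1)^1.5 = 0.845455^1.5 = 0.777384
Step 3: (Nd/1e16)^(-0.75) = (0.845)^(-0.75) = 1.134638
Step 4: Vbr = 60 * 0.777384 * 1.134638 = 52.9 V

52.9


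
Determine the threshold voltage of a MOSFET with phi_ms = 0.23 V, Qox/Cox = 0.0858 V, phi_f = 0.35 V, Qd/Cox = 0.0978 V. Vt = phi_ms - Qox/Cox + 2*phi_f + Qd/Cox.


Step 1: Vt = phi_ms - Qox/Cox + 2*phi_f + Qd/Cox
Step 2: Vt = 0.23 - 0.0858 + 2*0.35 + 0.0978
Step 3: Vt = 0.23 - 0.0858 + 0.7 + 0.0978
Step 4: Vt = 0.942 V

0.942


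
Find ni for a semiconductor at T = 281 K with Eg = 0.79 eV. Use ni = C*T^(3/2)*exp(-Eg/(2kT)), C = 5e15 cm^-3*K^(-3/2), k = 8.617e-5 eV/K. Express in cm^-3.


Step 1: Compute kT = 8.617e-5 * 281 = 0.02421377 eV
Step 2: Exponent = -Eg/(2kT) = -0.79/(2*0.02421377) = -16.31303
Step 3: T^(3/2) = 281^1.5 = 4710.42
Step 4: ni = 5e15 * 4710.42 * exp(-16.31303) = 1.94e+12 cm^-3

1.94e+12


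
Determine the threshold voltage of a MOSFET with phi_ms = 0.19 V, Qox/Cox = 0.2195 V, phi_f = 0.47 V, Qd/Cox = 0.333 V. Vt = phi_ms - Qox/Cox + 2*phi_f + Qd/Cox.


Step 1: Vt = phi_ms - Qox/Cox + 2*phi_f + Qd/Cox
Step 2: Vt = 0.19 - 0.2195 + 2*0.47 + 0.333
Step 3: Vt = 0.19 - 0.2195 + 0.94 + 0.333
Step 4: Vt = 1.2435 V

1.2435


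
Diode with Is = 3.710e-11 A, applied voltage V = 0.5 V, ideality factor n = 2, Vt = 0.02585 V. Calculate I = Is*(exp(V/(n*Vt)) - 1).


Step 1: V/(n*Vt) = 0.5/(2*0.02585) = 9.6712
Step 2: exp(9.6712) = 1.5854e+04
Step 3: I = 3.710e-11 * (1.5854e+04 - 1) = 5.88e-07 A

5.88e-07


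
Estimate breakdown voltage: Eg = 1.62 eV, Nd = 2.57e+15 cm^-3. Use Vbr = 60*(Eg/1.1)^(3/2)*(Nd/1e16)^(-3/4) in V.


Step 1: Eg/1.1 = 1.62/1.1 = 1.472727
Step 2: (Eg/1.1)^1.5 = 1.472727^1.5 = 1.787242
Step 3: (Nd/1e16)^(-0.75) = (0.257)^(-0.75) = 2.770449
Step 4: Vbr = 60 * 1.787242 * 2.770449 = 297.1 V

297.1


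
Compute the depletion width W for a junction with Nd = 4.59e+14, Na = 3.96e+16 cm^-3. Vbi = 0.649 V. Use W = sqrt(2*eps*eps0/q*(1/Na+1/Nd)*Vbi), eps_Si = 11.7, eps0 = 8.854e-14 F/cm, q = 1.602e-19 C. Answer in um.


Step 1: 1/Na + 1/Nd = 1/3.96e+16 + 1/4.59e+14 = 2.20390e-15
Step 2: 2*eps*eps0/q = 2*11.7*8.854e-14/1.602e-19 = 1.293281e+07
Step 3: W^2 = 1.293281e+07 * 2.20390e-15 * 0.649 = 1.84982e-08
Step 4: W = sqrt(1.84982e-08) = 1.360e-04 cm = 1.36 um

1.36


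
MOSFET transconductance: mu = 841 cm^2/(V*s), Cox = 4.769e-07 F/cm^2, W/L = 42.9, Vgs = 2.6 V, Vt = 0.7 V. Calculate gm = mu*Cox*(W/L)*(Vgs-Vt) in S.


Step 1: Vov = Vgs - Vt = 2.6 - 0.7 = 1.9 V
Step 2: gm = mu * Cox * (W/L) * Vov
Step 3: gm = 841 * 4.769e-07 * 42.9 * 1.9 = 3.27e-02 S

3.27e-02


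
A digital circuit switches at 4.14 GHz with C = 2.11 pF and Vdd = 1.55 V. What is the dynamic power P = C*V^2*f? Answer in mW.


Step 1: V^2 = 1.55^2 = 2.4025 V^2
Step 2: P = C*V^2*f = 2.11e-12 F * 2.4025 * 4.14e9 Hz
Step 3: P = 2.09867985e-02 W
Step 4: P = 20.987 mW

20.987


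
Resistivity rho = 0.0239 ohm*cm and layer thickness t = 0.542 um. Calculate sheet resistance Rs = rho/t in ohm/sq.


Step 1: Convert thickness to cm: t = 0.542 um = 5.4200e-05 cm
Step 2: Rs = rho / t = 0.0239 / 5.4200e-05
Step 3: Rs = 441.0 ohm/sq

441.0


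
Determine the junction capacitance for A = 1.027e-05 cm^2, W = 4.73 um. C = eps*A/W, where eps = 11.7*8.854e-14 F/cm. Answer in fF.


Step 1: eps_Si = 11.7 * 8.854e-14 = 1.035918e-12 F/cm
Step 2: W in cm = 4.73 * 1e-4 = 4.73e-04 cm
Step 3: C = 1.035918e-12 * 1.027e-05 / 4.73e-04 = 2.249234e-14 F
Step 4: C = 22.49 fF

22.49


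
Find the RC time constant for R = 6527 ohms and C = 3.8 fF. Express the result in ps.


Step 1: tau = R * C
Step 2: tau = 6527 * 3.8 fF = 6527 * 3.8e-15 F
Step 3: tau = 2.48026e-11 s = 24.8026 ps

24.8026


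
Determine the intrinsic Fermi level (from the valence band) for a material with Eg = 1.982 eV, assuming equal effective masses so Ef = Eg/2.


Step 1: For an intrinsic semiconductor, the Fermi level sits at midgap.
Step 2: Ef = Eg / 2 = 1.982 / 2 = 0.991 eV

0.991


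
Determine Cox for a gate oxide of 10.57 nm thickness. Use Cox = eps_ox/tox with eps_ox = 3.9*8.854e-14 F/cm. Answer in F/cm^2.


Step 1: eps_ox = 3.9 * 8.854e-14 = 3.45306e-13 F/cm
Step 2: tox in cm = 10.57 nm * 1e-7 = 1.0570e-06 cm
Step 3: Cox = 3.45306e-13 / 1.0570e-06 = 3.27e-07 F/cm^2

3.27e-07


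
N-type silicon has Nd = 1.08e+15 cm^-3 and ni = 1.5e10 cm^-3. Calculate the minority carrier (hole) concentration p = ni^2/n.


Step 1: Since Nd >> ni, n ≈ Nd = 1.08e+15 cm^-3
Step 2: p = ni^2 / n = (1.5e10)^2 / 1.08e+15
Step 3: p = 2.25e20 / 1.08e+15 = 2.08e+05 cm^-3

2.08e+05


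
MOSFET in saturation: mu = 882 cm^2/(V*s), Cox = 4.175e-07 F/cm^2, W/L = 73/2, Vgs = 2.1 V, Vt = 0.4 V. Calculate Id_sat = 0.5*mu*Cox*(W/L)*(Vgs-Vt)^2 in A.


Step 1: Overdrive voltage Vov = Vgs - Vt = 2.1 - 0.4 = 1.7 V
Step 2: W/L = 73/2 = 36.5
Step 3: Id = 0.5 * 882 * 4.175e-07 * 36.5 * 1.7^2
Step 4: Id = 1.94e-02 A

1.94e-02


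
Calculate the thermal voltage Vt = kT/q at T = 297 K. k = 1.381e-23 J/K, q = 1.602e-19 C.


Step 1: kT = 1.381e-23 * 297 = 4.10157e-21 J
Step 2: Vt = kT/q = 4.10157e-21 / 1.602e-19
Step 3: Vt = 0.0256 V

0.0256


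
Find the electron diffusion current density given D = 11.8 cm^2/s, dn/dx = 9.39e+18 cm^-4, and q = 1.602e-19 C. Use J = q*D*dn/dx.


Step 1: J = q * D * (dn/dx)
Step 2: J = 1.602e-19 * 11.8 * 9.39e+18
Step 3: J = 1.78e+01 A/cm^2

1.78e+01


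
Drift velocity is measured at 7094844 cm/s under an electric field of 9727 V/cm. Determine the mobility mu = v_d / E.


Step 1: mu = v_d / E
Step 2: mu = 7094844 / 9727
Step 3: mu = 729.4 cm^2/(V*s)

729.4


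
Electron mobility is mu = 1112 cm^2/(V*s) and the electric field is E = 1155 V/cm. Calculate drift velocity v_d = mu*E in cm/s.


Step 1: v_d = mu * E
Step 2: v_d = 1112 * 1155 = 1284360
Step 3: v_d = 1.28e+06 cm/s

1.28e+06


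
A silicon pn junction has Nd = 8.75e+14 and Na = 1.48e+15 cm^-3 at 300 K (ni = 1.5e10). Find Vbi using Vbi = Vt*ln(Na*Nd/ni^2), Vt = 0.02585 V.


Step 1: Compute Na*Nd/ni^2 = 1.48e+15 * 8.75e+14 / (1.5e10)^2 = 5.7556e+09
Step 2: ln(5.7556e+09) = 22.4734
Step 3: Vbi = 0.02585 * 22.4734 = 0.581 V

0.581


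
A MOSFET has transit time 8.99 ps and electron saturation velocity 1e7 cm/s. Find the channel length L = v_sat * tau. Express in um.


Step 1: tau in seconds = 8.99 ps * 1e-12 = 8.9900e-12 s
Step 2: L = v_sat * tau = 1e7 * 8.9900e-12 = 8.9900e-05 cm
Step 3: L in um = 8.9900e-05 * 1e4 = 0.899 um

0.899


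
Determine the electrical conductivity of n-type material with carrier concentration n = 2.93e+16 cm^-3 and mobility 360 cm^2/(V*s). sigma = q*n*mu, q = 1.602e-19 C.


Step 1: sigma = q * n * mu
Step 2: sigma = 1.602e-19 * 2.93e+16 * 360
Step 3: sigma = 1.690e+00 S/cm

1.690e+00


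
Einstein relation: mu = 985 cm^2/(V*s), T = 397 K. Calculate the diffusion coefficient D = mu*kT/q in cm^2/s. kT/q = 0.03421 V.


Step 1: D = mu * (kT/q)
Step 2: D = 985 * 0.03421
Step 3: D = 33.7 cm^2/s

33.7


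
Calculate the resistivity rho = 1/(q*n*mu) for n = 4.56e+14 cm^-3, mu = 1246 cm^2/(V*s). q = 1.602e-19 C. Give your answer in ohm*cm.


Step 1: sigma = q * n * mu = 1.602e-19 * 4.56e+14 * 1246 = 9.10218e-02 S/cm
Step 2: rho = 1 / sigma = 1 / 9.10218e-02 = 10.99 ohm*cm

10.99


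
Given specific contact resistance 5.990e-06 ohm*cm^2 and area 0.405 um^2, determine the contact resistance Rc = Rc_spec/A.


Step 1: Convert area to cm^2: 0.405 um^2 = 4.0500e-09 cm^2
Step 2: Rc = Rc_spec / A = 5.990e-06 / 4.0500e-09
Step 3: Rc = 1.48e+03 ohms

1.48e+03


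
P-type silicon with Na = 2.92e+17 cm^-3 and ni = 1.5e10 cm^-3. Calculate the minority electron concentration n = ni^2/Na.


Step 1: Majority hole concentration p ≈ Na = 2.92e+17 cm^-3
Step 2: n = ni^2 / Na = (1.5e10)^2 / 2.92e+17
Step 3: n = 7.71e+02 cm^-3

7.71e+02


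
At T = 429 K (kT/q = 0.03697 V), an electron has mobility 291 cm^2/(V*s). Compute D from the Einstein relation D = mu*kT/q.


Step 1: D = mu * (kT/q)
Step 2: D = 291 * 0.03697
Step 3: D = 10.76 cm^2/s

10.76


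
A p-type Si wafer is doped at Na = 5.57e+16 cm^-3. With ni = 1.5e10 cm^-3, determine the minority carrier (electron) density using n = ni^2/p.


Step 1: Majority hole concentration p ≈ Na = 5.57e+16 cm^-3
Step 2: n = ni^2 / Na = (1.5e10)^2 / 5.57e+16
Step 3: n = 4.04e+03 cm^-3

4.04e+03


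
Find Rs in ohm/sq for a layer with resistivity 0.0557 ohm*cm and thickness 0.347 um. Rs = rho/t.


Step 1: Convert thickness to cm: t = 0.347 um = 3.4700e-05 cm
Step 2: Rs = rho / t = 0.0557 / 3.4700e-05
Step 3: Rs = 1605.2 ohm/sq

1605.2


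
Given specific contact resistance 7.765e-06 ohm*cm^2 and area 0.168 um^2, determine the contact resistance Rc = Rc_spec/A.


Step 1: Convert area to cm^2: 0.168 um^2 = 1.6800e-09 cm^2
Step 2: Rc = Rc_spec / A = 7.765e-06 / 1.6800e-09
Step 3: Rc = 4.62e+03 ohms

4.62e+03


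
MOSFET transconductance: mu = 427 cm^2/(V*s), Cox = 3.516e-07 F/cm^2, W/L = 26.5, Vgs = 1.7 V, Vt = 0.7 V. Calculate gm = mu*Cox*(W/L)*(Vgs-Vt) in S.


Step 1: Vov = Vgs - Vt = 1.7 - 0.7 = 1.0 V
Step 2: gm = mu * Cox * (W/L) * Vov
Step 3: gm = 427 * 3.516e-07 * 26.5 * 1.0 = 3.98e-03 S

3.98e-03


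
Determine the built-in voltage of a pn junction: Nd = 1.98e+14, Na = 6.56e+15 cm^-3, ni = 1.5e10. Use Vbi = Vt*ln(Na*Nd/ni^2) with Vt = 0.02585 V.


Step 1: Compute Na*Nd/ni^2 = 6.56e+15 * 1.98e+14 / (1.5e10)^2 = 5.7728e+09
Step 2: ln(5.7728e+09) = 22.4764
Step 3: Vbi = 0.02585 * 22.4764 = 0.581 V

0.581


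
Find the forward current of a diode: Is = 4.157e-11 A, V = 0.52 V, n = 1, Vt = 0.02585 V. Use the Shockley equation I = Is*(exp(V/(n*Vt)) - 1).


Step 1: V/(n*Vt) = 0.52/(1*0.02585) = 20.1161
Step 2: exp(20.1161) = 5.4489e+08
Step 3: I = 4.157e-11 * (5.4489e+08 - 1) = 2.27e-02 A

2.27e-02


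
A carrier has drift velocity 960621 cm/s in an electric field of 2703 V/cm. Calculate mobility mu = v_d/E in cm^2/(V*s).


Step 1: mu = v_d / E
Step 2: mu = 960621 / 2703
Step 3: mu = 355.39 cm^2/(V*s)

355.39


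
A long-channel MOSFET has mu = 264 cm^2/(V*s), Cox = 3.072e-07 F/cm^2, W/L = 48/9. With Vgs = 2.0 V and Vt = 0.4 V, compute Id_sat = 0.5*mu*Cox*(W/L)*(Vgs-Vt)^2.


Step 1: Overdrive voltage Vov = Vgs - Vt = 2.0 - 0.4 = 1.6 V
Step 2: W/L = 48/9 = 5.33333
Step 3: Id = 0.5 * 264 * 3.072e-07 * 5.33333 * 1.6^2
Step 4: Id = 5.54e-04 A

5.54e-04


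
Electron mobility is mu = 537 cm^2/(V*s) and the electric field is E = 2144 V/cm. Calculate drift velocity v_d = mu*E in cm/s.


Step 1: v_d = mu * E
Step 2: v_d = 537 * 2144 = 1151328
Step 3: v_d = 1.15e+06 cm/s

1.15e+06


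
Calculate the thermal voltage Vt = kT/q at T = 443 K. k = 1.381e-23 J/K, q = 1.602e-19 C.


Step 1: kT = 1.381e-23 * 443 = 6.11783e-21 J
Step 2: Vt = kT/q = 6.11783e-21 / 1.602e-19
Step 3: Vt = 0.03819 V

0.03819


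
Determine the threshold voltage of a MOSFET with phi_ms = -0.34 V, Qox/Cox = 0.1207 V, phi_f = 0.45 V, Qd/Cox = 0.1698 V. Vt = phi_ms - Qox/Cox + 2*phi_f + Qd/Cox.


Step 1: Vt = phi_ms - Qox/Cox + 2*phi_f + Qd/Cox
Step 2: Vt = -0.34 - 0.1207 + 2*0.45 + 0.1698
Step 3: Vt = -0.34 - 0.1207 + 0.9 + 0.1698
Step 4: Vt = 0.6091 V

0.6091


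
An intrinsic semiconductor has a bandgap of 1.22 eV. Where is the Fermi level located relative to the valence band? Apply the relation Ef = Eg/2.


Step 1: For an intrinsic semiconductor, the Fermi level sits at midgap.
Step 2: Ef = Eg / 2 = 1.22 / 2 = 0.61 eV

0.61


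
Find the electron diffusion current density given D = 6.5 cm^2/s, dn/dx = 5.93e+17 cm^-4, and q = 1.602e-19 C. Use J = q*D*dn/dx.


Step 1: J = q * D * (dn/dx)
Step 2: J = 1.602e-19 * 6.5 * 5.93e+17
Step 3: J = 6.17e-01 A/cm^2

6.17e-01


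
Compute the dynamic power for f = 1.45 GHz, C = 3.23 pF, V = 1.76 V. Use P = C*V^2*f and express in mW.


Step 1: V^2 = 1.76^2 = 3.0976 V^2
Step 2: P = C*V^2*f = 3.23e-12 F * 3.0976 * 1.45e9 Hz
Step 3: P = 1.45076096e-02 W
Step 4: P = 14.508 mW

14.508


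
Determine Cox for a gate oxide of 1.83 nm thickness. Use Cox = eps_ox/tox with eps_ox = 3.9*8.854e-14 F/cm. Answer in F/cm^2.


Step 1: eps_ox = 3.9 * 8.854e-14 = 3.45306e-13 F/cm
Step 2: tox in cm = 1.83 nm * 1e-7 = 1.8300e-07 cm
Step 3: Cox = 3.45306e-13 / 1.8300e-07 = 1.89e-06 F/cm^2

1.89e-06


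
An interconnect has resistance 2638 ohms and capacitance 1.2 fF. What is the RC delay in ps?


Step 1: tau = R * C
Step 2: tau = 2638 * 1.2 fF = 2638 * 1.2e-15 F
Step 3: tau = 3.1656e-12 s = 3.1656 ps

3.1656


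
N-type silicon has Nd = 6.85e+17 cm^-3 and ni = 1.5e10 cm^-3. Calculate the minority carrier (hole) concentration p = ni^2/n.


Step 1: Since Nd >> ni, n ≈ Nd = 6.85e+17 cm^-3
Step 2: p = ni^2 / n = (1.5e10)^2 / 6.85e+17
Step 3: p = 2.25e20 / 6.85e+17 = 3.28e+02 cm^-3

3.28e+02


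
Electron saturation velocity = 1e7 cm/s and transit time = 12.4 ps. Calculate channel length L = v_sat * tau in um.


Step 1: tau in seconds = 12.4 ps * 1e-12 = 1.2400e-11 s
Step 2: L = v_sat * tau = 1e7 * 1.2400e-11 = 1.2400e-04 cm
Step 3: L in um = 1.2400e-04 * 1e4 = 1.24 um

1.24


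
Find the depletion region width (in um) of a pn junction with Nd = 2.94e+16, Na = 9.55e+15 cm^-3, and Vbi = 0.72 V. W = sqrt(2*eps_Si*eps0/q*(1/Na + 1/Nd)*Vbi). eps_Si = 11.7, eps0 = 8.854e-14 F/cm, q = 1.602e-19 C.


Step 1: 1/Na + 1/Nd = 1/9.55e+15 + 1/2.94e+16 = 1.38726e-16
Step 2: 2*eps*eps0/q = 2*11.7*8.854e-14/1.602e-19 = 1.293281e+07
Step 3: W^2 = 1.293281e+07 * 1.38726e-16 * 0.72 = 1.29176e-09
Step 4: W = sqrt(1.29176e-09) = 3.594e-05 cm = 0.3594 um

0.3594


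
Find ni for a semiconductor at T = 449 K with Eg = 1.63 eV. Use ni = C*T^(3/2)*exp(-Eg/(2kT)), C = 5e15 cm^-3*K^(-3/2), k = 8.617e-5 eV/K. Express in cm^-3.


Step 1: Compute kT = 8.617e-5 * 449 = 0.03869033 eV
Step 2: Exponent = -Eg/(2kT) = -1.63/(2*0.03869033) = -21.06469
Step 3: T^(3/2) = 449^1.5 = 9514.14
Step 4: ni = 5e15 * 9514.14 * exp(-21.06469) = 3.38e+10 cm^-3

3.38e+10


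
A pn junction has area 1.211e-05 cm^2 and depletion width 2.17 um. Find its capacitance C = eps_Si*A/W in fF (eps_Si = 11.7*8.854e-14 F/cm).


Step 1: eps_Si = 11.7 * 8.854e-14 = 1.035918e-12 F/cm
Step 2: W in cm = 2.17 * 1e-4 = 2.17e-04 cm
Step 3: C = 1.035918e-12 * 1.211e-05 / 2.17e-04 = 5.781091e-14 F
Step 4: C = 57.81 fF

57.81


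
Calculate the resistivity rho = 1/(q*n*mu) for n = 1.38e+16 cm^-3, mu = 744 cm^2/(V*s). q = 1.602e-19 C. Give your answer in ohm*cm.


Step 1: sigma = q * n * mu = 1.602e-19 * 1.38e+16 * 744 = 1.64481e+00 S/cm
Step 2: rho = 1 / sigma = 1 / 1.64481e+00 = 0.608 ohm*cm

0.608


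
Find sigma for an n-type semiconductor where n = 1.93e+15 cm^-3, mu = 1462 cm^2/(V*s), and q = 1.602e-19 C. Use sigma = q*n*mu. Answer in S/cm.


Step 1: sigma = q * n * mu
Step 2: sigma = 1.602e-19 * 1.93e+15 * 1462
Step 3: sigma = 4.520e-01 S/cm

4.520e-01


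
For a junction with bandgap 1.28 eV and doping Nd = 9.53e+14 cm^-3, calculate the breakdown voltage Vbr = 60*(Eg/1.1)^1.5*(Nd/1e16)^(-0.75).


Step 1: Eg/1.1 = 1.28/1.1 = 1.163636
Step 2: (Eg/1.1)^1.5 = 1.163636^1.5 = 1.255237
Step 3: (Nd/1e16)^(-0.75) = (0.0953)^(-0.75) = 5.830158
Step 4: Vbr = 60 * 1.255237 * 5.830158 = 439.1 V

439.1


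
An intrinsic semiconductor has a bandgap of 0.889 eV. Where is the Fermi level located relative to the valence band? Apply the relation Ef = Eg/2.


Step 1: For an intrinsic semiconductor, the Fermi level sits at midgap.
Step 2: Ef = Eg / 2 = 0.889 / 2 = 0.4445 eV

0.4445


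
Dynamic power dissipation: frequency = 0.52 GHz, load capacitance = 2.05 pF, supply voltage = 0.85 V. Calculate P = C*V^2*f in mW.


Step 1: V^2 = 0.85^2 = 0.7225 V^2
Step 2: P = C*V^2*f = 2.05e-12 F * 0.7225 * 0.52e9 Hz
Step 3: P = 7.70185e-04 W
Step 4: P = 0.77 mW

0.77


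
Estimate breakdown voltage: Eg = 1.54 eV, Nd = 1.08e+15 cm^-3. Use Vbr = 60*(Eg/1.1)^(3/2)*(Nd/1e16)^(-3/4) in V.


Step 1: Eg/1.1 = 1.54/1.1 = 1.400000
Step 2: (Eg/1.1)^1.5 = 1.400000^1.5 = 1.656502
Step 3: (Nd/1e16)^(-0.75) = (0.108)^(-0.75) = 5.308016
Step 4: Vbr = 60 * 1.656502 * 5.308016 = 527.6 V

527.6


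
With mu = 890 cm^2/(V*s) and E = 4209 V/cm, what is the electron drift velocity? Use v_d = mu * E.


Step 1: v_d = mu * E
Step 2: v_d = 890 * 4209 = 3746010
Step 3: v_d = 3.75e+06 cm/s

3.75e+06


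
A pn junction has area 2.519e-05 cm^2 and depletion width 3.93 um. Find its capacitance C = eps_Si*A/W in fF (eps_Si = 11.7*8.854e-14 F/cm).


Step 1: eps_Si = 11.7 * 8.854e-14 = 1.035918e-12 F/cm
Step 2: W in cm = 3.93 * 1e-4 = 3.93e-04 cm
Step 3: C = 1.035918e-12 * 2.519e-05 / 3.93e-04 = 6.639892e-14 F
Step 4: C = 66.4 fF

66.4


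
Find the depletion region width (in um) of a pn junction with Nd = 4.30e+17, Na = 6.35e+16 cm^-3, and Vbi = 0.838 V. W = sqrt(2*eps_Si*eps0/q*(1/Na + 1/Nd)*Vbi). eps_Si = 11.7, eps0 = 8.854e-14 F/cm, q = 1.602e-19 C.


Step 1: 1/Na + 1/Nd = 1/6.35e+16 + 1/4.30e+17 = 1.80736e-17
Step 2: 2*eps*eps0/q = 2*11.7*8.854e-14/1.602e-19 = 1.293281e+07
Step 3: W^2 = 1.293281e+07 * 1.80736e-17 * 0.838 = 1.95876e-10
Step 4: W = sqrt(1.95876e-10) = 1.400e-05 cm = 0.14 um

0.14


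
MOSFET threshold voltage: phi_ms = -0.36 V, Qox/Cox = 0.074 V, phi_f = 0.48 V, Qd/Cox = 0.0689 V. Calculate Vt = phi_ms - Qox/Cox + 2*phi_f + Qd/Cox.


Step 1: Vt = phi_ms - Qox/Cox + 2*phi_f + Qd/Cox
Step 2: Vt = -0.36 - 0.074 + 2*0.48 + 0.0689
Step 3: Vt = -0.36 - 0.074 + 0.96 + 0.0689
Step 4: Vt = 0.5949 V

0.5949


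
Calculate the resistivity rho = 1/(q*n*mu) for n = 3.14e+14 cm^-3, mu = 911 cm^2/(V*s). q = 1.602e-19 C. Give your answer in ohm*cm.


Step 1: sigma = q * n * mu = 1.602e-19 * 3.14e+14 * 911 = 4.58259e-02 S/cm
Step 2: rho = 1 / sigma = 1 / 4.58259e-02 = 21.82 ohm*cm

21.82


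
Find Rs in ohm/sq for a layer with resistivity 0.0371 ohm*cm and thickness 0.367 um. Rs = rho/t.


Step 1: Convert thickness to cm: t = 0.367 um = 3.6700e-05 cm
Step 2: Rs = rho / t = 0.0371 / 3.6700e-05
Step 3: Rs = 1010.9 ohm/sq

1010.9


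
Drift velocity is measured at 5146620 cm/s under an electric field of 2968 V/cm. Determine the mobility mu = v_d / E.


Step 1: mu = v_d / E
Step 2: mu = 5146620 / 2968
Step 3: mu = 1734.04 cm^2/(V*s)

1734.04


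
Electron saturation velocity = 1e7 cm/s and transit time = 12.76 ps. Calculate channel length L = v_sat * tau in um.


Step 1: tau in seconds = 12.76 ps * 1e-12 = 1.2760e-11 s
Step 2: L = v_sat * tau = 1e7 * 1.2760e-11 = 1.2760e-04 cm
Step 3: L in um = 1.2760e-04 * 1e4 = 1.276 um

1.276


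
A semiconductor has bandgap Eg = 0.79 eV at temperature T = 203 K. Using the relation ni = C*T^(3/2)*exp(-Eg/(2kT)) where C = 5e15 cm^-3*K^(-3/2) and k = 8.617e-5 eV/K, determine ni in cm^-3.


Step 1: Compute kT = 8.617e-5 * 203 = 0.01749251 eV
Step 2: Exponent = -Eg/(2kT) = -0.79/(2*0.01749251) = -22.58109
Step 3: T^(3/2) = 203^1.5 = 2892.30
Step 4: ni = 5e15 * 2892.30 * exp(-22.58109) = 2.26e+09 cm^-3

2.26e+09


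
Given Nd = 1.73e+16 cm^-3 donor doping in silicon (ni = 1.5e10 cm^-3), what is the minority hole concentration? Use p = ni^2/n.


Step 1: Since Nd >> ni, n ≈ Nd = 1.73e+16 cm^-3
Step 2: p = ni^2 / n = (1.5e10)^2 / 1.73e+16
Step 3: p = 2.25e20 / 1.73e+16 = 1.30e+04 cm^-3

1.30e+04


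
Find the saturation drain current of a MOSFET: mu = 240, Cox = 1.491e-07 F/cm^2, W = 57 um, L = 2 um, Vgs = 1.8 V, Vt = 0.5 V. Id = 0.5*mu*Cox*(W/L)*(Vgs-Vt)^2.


Step 1: Overdrive voltage Vov = Vgs - Vt = 1.8 - 0.5 = 1.3 V
Step 2: W/L = 57/2 = 28.5
Step 3: Id = 0.5 * 240 * 1.491e-07 * 28.5 * 1.3^2
Step 4: Id = 8.62e-04 A

8.62e-04


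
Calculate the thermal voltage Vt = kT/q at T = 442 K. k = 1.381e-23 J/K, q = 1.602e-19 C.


Step 1: kT = 1.381e-23 * 442 = 6.10402e-21 J
Step 2: Vt = kT/q = 6.10402e-21 / 1.602e-19
Step 3: Vt = 0.0381 V

0.0381


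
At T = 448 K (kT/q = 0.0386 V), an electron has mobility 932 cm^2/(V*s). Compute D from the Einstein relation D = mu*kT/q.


Step 1: D = mu * (kT/q)
Step 2: D = 932 * 0.0386
Step 3: D = 35.98 cm^2/s

35.98


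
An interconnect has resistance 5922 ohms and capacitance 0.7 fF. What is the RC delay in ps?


Step 1: tau = R * C
Step 2: tau = 5922 * 0.7 fF = 5922 * 7.0e-16 F
Step 3: tau = 4.1454e-12 s = 4.1454 ps

4.1454


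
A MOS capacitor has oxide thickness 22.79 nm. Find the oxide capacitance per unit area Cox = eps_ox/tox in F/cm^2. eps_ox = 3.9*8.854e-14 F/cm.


Step 1: eps_ox = 3.9 * 8.854e-14 = 3.45306e-13 F/cm
Step 2: tox in cm = 22.79 nm * 1e-7 = 2.2790e-06 cm
Step 3: Cox = 3.45306e-13 / 2.2790e-06 = 1.52e-07 F/cm^2

1.52e-07


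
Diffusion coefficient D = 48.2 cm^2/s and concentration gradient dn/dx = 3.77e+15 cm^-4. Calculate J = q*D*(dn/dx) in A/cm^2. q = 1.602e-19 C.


Step 1: J = q * D * (dn/dx)
Step 2: J = 1.602e-19 * 48.2 * 3.77e+15
Step 3: J = 2.91e-02 A/cm^2

2.91e-02


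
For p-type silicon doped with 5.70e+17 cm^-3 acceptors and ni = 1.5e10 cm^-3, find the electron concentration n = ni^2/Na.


Step 1: Majority hole concentration p ≈ Na = 5.70e+17 cm^-3
Step 2: n = ni^2 / Na = (1.5e10)^2 / 5.70e+17
Step 3: n = 3.95e+02 cm^-3

3.95e+02


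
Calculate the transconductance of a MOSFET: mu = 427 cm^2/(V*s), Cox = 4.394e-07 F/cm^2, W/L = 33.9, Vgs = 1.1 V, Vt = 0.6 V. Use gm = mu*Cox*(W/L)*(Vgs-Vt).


Step 1: Vov = Vgs - Vt = 1.1 - 0.6 = 0.5 V
Step 2: gm = mu * Cox * (W/L) * Vov
Step 3: gm = 427 * 4.394e-07 * 33.9 * 0.5 = 3.18e-03 S

3.18e-03


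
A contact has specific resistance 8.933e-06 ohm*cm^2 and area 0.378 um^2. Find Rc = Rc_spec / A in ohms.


Step 1: Convert area to cm^2: 0.378 um^2 = 3.7800e-09 cm^2
Step 2: Rc = Rc_spec / A = 8.933e-06 / 3.7800e-09
Step 3: Rc = 2.36e+03 ohms

2.36e+03


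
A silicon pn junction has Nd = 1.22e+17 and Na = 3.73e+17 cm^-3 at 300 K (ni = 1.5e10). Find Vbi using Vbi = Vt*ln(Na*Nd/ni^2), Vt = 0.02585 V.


Step 1: Compute Na*Nd/ni^2 = 3.73e+17 * 1.22e+17 / (1.5e10)^2 = 2.0225e+14
Step 2: ln(2.0225e+14) = 32.9405
Step 3: Vbi = 0.02585 * 32.9405 = 0.852 V

0.852


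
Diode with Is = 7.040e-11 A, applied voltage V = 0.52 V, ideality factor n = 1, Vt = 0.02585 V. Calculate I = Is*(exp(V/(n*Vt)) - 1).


Step 1: V/(n*Vt) = 0.52/(1*0.02585) = 20.1161
Step 2: exp(20.1161) = 5.4489e+08
Step 3: I = 7.040e-11 * (5.4489e+08 - 1) = 3.84e-02 A

3.84e-02


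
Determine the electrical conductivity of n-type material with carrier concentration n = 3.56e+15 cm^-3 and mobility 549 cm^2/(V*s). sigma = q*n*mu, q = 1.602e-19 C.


Step 1: sigma = q * n * mu
Step 2: sigma = 1.602e-19 * 3.56e+15 * 549
Step 3: sigma = 3.131e-01 S/cm

3.131e-01


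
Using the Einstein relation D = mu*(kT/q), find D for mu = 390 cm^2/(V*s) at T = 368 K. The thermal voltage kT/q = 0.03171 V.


Step 1: D = mu * (kT/q)
Step 2: D = 390 * 0.03171
Step 3: D = 12.37 cm^2/s

12.37


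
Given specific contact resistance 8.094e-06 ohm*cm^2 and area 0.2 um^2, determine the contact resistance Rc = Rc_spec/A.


Step 1: Convert area to cm^2: 0.2 um^2 = 2.0000e-09 cm^2
Step 2: Rc = Rc_spec / A = 8.094e-06 / 2.0000e-09
Step 3: Rc = 4.05e+03 ohms

4.05e+03


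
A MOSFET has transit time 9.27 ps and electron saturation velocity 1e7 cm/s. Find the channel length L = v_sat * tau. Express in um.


Step 1: tau in seconds = 9.27 ps * 1e-12 = 9.2700e-12 s
Step 2: L = v_sat * tau = 1e7 * 9.2700e-12 = 9.2700e-05 cm
Step 3: L in um = 9.2700e-05 * 1e4 = 0.927 um

0.927


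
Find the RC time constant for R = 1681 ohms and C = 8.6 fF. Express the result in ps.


Step 1: tau = R * C
Step 2: tau = 1681 * 8.6 fF = 1681 * 8.6e-15 F
Step 3: tau = 1.44566e-11 s = 14.4566 ps

14.4566


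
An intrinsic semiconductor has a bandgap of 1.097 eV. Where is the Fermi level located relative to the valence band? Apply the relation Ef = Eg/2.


Step 1: For an intrinsic semiconductor, the Fermi level sits at midgap.
Step 2: Ef = Eg / 2 = 1.097 / 2 = 0.5485 eV

0.5485


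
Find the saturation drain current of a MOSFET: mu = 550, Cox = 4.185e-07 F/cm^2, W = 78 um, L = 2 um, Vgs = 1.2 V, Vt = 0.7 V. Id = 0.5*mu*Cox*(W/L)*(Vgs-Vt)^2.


Step 1: Overdrive voltage Vov = Vgs - Vt = 1.2 - 0.7 = 0.5 V
Step 2: W/L = 78/2 = 39
Step 3: Id = 0.5 * 550 * 4.185e-07 * 39 * 0.5^2
Step 4: Id = 1.12e-03 A

1.12e-03


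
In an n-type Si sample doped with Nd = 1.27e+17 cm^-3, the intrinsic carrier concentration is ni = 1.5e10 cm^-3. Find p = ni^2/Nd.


Step 1: Since Nd >> ni, n ≈ Nd = 1.27e+17 cm^-3
Step 2: p = ni^2 / n = (1.5e10)^2 / 1.27e+17
Step 3: p = 2.25e20 / 1.27e+17 = 1.77e+03 cm^-3

1.77e+03


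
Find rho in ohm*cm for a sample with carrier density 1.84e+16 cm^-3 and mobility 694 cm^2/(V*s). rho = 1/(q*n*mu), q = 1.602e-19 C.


Step 1: sigma = q * n * mu = 1.602e-19 * 1.84e+16 * 694 = 2.04569e+00 S/cm
Step 2: rho = 1 / sigma = 1 / 2.04569e+00 = 0.4888 ohm*cm

0.4888


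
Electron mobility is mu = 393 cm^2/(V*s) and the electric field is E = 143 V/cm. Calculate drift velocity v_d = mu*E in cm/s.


Step 1: v_d = mu * E
Step 2: v_d = 393 * 143 = 56199
Step 3: v_d = 5.62e+04 cm/s

5.62e+04


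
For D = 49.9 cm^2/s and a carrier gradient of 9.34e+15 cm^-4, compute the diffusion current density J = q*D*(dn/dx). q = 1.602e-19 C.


Step 1: J = q * D * (dn/dx)
Step 2: J = 1.602e-19 * 49.9 * 9.34e+15
Step 3: J = 7.47e-02 A/cm^2

7.47e-02


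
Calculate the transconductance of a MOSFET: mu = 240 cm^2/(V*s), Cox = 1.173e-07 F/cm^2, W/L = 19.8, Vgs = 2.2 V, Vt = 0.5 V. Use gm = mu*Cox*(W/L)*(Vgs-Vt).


Step 1: Vov = Vgs - Vt = 2.2 - 0.5 = 1.7 V
Step 2: gm = mu * Cox * (W/L) * Vov
Step 3: gm = 240 * 1.173e-07 * 19.8 * 1.7 = 9.48e-04 S

9.48e-04


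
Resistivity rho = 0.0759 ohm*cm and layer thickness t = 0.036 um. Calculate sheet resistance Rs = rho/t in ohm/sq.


Step 1: Convert thickness to cm: t = 0.036 um = 3.6000e-06 cm
Step 2: Rs = rho / t = 0.0759 / 3.6000e-06
Step 3: Rs = 21083.3 ohm/sq

21083.3
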